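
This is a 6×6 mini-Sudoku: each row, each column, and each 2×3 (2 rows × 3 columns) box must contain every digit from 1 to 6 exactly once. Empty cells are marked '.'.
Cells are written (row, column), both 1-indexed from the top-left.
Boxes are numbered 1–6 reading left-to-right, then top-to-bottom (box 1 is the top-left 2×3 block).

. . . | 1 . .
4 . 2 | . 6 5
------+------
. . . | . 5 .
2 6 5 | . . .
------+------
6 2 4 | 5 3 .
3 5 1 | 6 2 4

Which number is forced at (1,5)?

Row 1 already contains {1}.
Column 5 already contains {2, 3, 5, 6}.
Its 2×3 block (box 2) already contains {1, 5, 6}.
The only value from 1–6 not eliminated is 4, so (1,5) = 4.

4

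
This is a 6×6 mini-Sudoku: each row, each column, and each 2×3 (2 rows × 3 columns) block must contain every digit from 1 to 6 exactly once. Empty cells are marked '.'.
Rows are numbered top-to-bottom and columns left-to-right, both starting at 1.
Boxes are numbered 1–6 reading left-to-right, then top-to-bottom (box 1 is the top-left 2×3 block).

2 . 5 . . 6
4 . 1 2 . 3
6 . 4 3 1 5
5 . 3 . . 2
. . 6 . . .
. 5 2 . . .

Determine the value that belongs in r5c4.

5

Cell r5c4 itself could take any of {1, 4, 5} by direct elimination.
Consider where 5 can go in column 4.
r1c4 is out (row 1 already has a 5).
r4c4 is out (row 4 already has a 5).
r6c4 is out (row 6 already has a 5).
So the only cell in column 4 that can hold 5 is r5c4.
Therefore r5c4 = 5.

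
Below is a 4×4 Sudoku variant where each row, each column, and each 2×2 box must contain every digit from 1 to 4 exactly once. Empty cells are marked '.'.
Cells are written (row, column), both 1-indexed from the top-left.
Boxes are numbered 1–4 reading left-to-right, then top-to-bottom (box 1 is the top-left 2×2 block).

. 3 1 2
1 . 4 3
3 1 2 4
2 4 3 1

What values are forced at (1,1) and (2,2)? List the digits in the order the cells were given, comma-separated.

For (1,1):
  Row 1 already contains {1, 2, 3}.
  Column 1 already contains {1, 2, 3}.
  Its 2×2 block (box 1) already contains {1, 3}.
  The only value from 1–4 not eliminated is 4, so (1,1) = 4.
For (2,2):
  Row 2 already contains {1, 3, 4}.
  Column 2 already contains {1, 3, 4}.
  Its 2×2 block (box 1) already contains {1, 3}.
  The only value from 1–4 not eliminated is 2, so (2,2) = 2.

4,2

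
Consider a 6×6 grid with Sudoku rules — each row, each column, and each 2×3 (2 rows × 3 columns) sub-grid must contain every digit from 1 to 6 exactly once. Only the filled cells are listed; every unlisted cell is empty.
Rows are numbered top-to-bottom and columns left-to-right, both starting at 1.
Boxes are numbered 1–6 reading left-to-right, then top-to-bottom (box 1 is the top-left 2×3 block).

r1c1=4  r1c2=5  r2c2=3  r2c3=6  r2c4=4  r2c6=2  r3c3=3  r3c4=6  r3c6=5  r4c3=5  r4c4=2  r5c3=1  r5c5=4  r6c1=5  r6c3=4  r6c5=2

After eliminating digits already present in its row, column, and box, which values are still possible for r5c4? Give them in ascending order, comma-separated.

3,5

Row 5 already contains {1, 4}.
Column 4 already contains {2, 4, 6}.
Its 2×3 block (box 6) already contains {2, 4}.
Removing those from 1–6 leaves {3, 5} as the candidates for r5c4.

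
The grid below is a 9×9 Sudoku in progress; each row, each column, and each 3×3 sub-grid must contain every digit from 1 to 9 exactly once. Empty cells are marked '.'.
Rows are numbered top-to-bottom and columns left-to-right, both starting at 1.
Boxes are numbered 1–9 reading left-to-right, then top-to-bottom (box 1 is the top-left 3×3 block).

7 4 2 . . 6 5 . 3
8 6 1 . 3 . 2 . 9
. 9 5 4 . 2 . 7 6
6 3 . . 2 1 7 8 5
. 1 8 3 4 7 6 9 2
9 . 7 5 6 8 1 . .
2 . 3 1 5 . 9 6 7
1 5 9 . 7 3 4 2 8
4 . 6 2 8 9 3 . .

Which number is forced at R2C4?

7

Row 2 already contains {1, 2, 3, 6, 8, 9}.
Column 4 already contains {1, 2, 3, 4, 5}.
Its 3×3 block (box 2) already contains {2, 3, 4, 6}.
The only value from 1–9 not eliminated is 7, so R2C4 = 7.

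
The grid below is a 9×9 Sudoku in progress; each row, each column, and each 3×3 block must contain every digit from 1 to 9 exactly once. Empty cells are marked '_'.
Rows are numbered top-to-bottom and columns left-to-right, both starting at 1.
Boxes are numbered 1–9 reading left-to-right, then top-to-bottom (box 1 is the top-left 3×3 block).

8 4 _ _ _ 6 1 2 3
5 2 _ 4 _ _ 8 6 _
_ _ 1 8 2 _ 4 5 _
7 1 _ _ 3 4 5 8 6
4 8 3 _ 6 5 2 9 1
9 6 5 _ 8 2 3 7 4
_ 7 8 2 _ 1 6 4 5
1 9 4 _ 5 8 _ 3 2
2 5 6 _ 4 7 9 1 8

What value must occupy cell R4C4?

Row 4 already contains {1, 3, 4, 5, 6, 7, 8}.
Column 4 already contains {2, 4, 8}.
Its 3×3 block (box 5) already contains {2, 3, 4, 5, 6, 8}.
The only value from 1–9 not eliminated is 9, so R4C4 = 9.

9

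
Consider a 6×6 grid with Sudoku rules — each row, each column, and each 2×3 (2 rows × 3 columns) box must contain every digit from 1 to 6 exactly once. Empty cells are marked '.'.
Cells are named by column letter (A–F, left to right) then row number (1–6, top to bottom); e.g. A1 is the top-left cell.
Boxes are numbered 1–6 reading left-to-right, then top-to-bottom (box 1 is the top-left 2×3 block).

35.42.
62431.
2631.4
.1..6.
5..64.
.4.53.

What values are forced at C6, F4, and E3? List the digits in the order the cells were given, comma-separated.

6,3,5

For C6:
  Consider where 6 can go in column C.
  C1 is out (box 1 already has a 6).
  C4 is out (row 4 already has a 6).
  C5 is out (row 5 already has a 6).
  So the only cell in column C that can hold 6 is C6.
  So C6 = 6.
For F4:
  Consider where 3 can go in row 4.
  A4 is out (column A already has a 3).
  C4 is out (column C already has a 3).
  D4 is out (column D already has a 3).
  So the only cell in row 4 that can hold 3 is F4.
  So F4 = 3.
For E3:
  Row 3 already contains {1, 2, 3, 4, 6}.
  Column E already contains {1, 2, 3, 4, 6}.
  Its 2×3 block (box 4) already contains {1, 4, 6}.
  The only value from 1–6 not eliminated is 5, so E3 = 5.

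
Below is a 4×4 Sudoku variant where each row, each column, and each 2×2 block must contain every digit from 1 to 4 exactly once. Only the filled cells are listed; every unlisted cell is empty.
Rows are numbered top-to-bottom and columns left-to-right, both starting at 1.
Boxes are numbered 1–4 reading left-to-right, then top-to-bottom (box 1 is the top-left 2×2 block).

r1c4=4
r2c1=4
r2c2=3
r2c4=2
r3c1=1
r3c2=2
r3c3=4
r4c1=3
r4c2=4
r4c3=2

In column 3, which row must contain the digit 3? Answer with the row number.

1

Consider where 3 can go in column 3.
r2c3 is out (row 2 already has a 3).
So the only cell in column 3 that can hold 3 is r1c3.
That is row 1.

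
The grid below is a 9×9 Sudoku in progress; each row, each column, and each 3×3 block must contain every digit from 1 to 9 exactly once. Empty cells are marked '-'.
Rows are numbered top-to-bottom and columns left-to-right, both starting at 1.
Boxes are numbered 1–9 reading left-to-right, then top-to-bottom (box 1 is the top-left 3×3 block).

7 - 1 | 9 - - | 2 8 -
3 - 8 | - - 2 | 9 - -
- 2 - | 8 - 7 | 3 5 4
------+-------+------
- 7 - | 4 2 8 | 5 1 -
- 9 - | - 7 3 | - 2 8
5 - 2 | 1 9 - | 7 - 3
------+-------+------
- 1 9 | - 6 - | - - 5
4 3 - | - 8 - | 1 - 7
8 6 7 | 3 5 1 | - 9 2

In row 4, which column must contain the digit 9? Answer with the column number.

Consider where 9 can go in row 4.
r4c1 is out (box 4 already has a 9).
r4c3 is out (column 3 already has a 9).
So the only cell in row 4 that can hold 9 is r4c9.
That is column 9.

9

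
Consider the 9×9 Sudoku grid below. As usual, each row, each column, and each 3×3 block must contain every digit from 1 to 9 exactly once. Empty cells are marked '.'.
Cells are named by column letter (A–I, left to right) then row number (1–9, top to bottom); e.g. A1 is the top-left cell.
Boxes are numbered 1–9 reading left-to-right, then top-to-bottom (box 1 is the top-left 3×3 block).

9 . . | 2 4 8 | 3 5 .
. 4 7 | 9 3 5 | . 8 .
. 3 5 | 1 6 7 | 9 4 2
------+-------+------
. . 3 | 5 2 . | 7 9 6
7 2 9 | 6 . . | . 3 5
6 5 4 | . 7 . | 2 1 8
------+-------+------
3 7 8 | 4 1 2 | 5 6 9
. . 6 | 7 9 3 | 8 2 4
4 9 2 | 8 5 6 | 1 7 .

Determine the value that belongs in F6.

Row 6 already contains {1, 2, 4, 5, 6, 7, 8}.
Column F already contains {2, 3, 5, 6, 7, 8}.
Its 3×3 block (box 5) already contains {2, 5, 6, 7}.
The only value from 1–9 not eliminated is 9, so F6 = 9.

9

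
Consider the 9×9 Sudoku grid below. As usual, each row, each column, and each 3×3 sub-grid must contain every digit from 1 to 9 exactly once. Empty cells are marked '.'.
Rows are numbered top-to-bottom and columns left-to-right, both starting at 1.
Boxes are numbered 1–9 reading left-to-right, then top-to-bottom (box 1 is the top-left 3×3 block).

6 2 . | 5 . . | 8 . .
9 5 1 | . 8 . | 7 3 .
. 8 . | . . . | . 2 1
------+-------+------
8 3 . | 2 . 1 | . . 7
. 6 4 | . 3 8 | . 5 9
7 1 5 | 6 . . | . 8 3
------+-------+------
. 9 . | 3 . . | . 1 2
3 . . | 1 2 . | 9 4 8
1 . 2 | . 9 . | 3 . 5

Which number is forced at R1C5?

1

Cell R1C5 itself could take any of {1, 4, 7} by direct elimination.
Consider where 1 can go in column 5.
R3C5 is out (row 3 already has a 1).
R4C5 is out (row 4 already has a 1).
R6C5 is out (row 6 already has a 1).
R7C5 is out (row 7 already has a 1).
So the only cell in column 5 that can hold 1 is R1C5.
Therefore R1C5 = 1.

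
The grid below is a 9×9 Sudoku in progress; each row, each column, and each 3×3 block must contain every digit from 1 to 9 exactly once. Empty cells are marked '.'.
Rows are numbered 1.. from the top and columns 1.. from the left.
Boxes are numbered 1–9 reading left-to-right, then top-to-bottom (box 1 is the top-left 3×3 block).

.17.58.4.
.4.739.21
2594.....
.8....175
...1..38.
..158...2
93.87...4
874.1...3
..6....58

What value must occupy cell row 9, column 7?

7

Cell row 9, column 7 itself could take any of {2, 7, 9} by direct elimination.
Consider where 7 can go in row 9.
row 9, column 1 is out (box 7 already has a 7).
row 9, column 2 is out (column 2 already has a 7).
row 9, column 4 is out (column 4 already has a 7).
row 9, column 5 is out (column 5 already has a 7).
row 9, column 6 is out (box 8 already has a 7).
So the only cell in row 9 that can hold 7 is row 9, column 7.
Therefore row 9, column 7 = 7.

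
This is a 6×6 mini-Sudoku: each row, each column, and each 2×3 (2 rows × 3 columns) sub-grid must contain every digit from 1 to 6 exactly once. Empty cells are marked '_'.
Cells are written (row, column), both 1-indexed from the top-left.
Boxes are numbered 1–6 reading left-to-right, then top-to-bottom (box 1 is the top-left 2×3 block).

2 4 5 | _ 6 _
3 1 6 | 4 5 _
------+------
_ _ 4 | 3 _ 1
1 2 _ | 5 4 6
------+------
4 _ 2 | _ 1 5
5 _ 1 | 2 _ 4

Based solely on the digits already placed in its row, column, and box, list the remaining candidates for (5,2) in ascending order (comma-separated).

3,6

Row 5 already contains {1, 2, 4, 5}.
Column 2 already contains {1, 2, 4}.
Its 2×3 block (box 5) already contains {1, 2, 4, 5}.
Removing those from 1–6 leaves {3, 6} as the candidates for (5,2).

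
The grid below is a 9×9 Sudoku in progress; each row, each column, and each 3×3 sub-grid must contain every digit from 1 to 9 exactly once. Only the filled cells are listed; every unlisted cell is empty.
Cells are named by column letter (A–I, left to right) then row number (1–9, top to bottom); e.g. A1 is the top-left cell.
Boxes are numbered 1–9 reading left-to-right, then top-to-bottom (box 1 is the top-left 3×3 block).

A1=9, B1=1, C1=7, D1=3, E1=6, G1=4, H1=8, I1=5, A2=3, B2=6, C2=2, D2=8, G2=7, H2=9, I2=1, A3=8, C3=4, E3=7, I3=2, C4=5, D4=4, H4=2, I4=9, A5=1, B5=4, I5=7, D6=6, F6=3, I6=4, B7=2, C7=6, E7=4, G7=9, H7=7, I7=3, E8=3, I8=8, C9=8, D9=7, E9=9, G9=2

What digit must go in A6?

2

Cell A6 itself could take any of {2, 7} by direct elimination.
Consider where 2 can go in box 4.
A4 is out (row 4 already has a 2).
B4 is out (row 4 already has a 2).
C5 is out (column C already has a 2).
B6 is out (column B already has a 2).
C6 is out (column C already has a 2).
So the only cell in box 4 that can hold 2 is A6.
Therefore A6 = 2.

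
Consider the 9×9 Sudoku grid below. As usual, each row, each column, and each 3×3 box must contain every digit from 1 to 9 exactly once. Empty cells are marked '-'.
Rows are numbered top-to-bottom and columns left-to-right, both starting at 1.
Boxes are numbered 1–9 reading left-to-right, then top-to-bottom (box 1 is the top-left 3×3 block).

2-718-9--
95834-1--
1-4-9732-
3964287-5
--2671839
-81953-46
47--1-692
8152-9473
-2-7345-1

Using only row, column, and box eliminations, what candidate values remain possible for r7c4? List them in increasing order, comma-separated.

Row 7 already contains {1, 2, 4, 6, 7, 9}.
Column 4 already contains {1, 2, 3, 4, 6, 7, 9}.
Its 3×3 block (box 8) already contains {1, 2, 3, 4, 7, 9}.
Removing those from 1–9 leaves {5, 8} as the candidates for r7c4.

5,8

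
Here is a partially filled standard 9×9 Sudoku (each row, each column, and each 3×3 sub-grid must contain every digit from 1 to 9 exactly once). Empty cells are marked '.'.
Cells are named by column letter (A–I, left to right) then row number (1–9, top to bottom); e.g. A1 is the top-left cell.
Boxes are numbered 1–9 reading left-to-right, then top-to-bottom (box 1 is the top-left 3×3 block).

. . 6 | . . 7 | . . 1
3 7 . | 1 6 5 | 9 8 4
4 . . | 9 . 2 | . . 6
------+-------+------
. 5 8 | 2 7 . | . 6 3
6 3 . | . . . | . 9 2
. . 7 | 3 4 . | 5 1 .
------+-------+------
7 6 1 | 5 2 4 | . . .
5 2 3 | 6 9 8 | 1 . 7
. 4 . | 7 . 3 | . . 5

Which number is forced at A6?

Cell A6 itself could take any of {2, 9} by direct elimination.
Consider where 2 can go in box 4.
A4 is out (row 4 already has a 2).
C5 is out (row 5 already has a 2).
B6 is out (column B already has a 2).
So the only cell in box 4 that can hold 2 is A6.
Therefore A6 = 2.

2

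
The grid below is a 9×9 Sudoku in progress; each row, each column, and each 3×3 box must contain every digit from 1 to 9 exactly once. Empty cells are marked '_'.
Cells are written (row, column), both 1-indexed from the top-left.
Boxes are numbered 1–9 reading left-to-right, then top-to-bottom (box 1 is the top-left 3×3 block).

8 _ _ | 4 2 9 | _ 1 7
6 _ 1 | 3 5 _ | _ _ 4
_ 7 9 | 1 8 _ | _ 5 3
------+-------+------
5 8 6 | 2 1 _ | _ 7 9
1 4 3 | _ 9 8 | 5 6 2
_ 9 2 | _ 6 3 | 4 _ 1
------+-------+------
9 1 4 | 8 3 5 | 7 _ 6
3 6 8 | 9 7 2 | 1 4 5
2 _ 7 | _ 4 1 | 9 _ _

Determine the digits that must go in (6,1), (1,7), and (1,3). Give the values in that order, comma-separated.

For (6,1):
  Row 6 already contains {1, 2, 3, 4, 6, 9}.
  Column 1 already contains {1, 2, 3, 5, 6, 8, 9}.
  Its 3×3 block (box 4) already contains {1, 2, 3, 4, 5, 6, 8, 9}.
  The only value from 1–9 not eliminated is 7, so (6,1) = 7.
For (1,7):
  Row 1 already contains {1, 2, 4, 7, 8, 9}.
  Column 7 already contains {1, 4, 5, 7, 9}.
  Its 3×3 block (box 3) already contains {1, 3, 4, 5, 7}.
  The only value from 1–9 not eliminated is 6, so (1,7) = 6.
For (1,3):
  Row 1 already contains {1, 2, 4, 7, 8, 9}.
  Column 3 already contains {1, 2, 3, 4, 6, 7, 8, 9}.
  Its 3×3 block (box 1) already contains {1, 6, 7, 8, 9}.
  The only value from 1–9 not eliminated is 5, so (1,3) = 5.

7,6,5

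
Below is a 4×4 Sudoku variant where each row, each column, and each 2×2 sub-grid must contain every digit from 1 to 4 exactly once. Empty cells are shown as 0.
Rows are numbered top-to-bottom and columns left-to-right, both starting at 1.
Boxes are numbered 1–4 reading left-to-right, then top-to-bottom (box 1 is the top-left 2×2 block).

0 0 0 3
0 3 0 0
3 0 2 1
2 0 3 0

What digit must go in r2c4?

Cell r2c4 itself could take any of {2, 4} by direct elimination.
Consider where 2 can go in row 2.
r2c1 is out (column 1 already has a 2).
r2c3 is out (column 3 already has a 2).
So the only cell in row 2 that can hold 2 is r2c4.
Therefore r2c4 = 2.

2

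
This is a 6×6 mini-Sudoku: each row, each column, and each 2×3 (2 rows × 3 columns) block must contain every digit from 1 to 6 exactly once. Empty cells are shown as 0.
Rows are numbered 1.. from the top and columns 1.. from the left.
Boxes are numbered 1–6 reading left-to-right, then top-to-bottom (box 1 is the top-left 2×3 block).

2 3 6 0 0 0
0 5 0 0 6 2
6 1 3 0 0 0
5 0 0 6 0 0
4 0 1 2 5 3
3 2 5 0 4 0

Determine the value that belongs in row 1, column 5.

1

Row 1 already contains {2, 3, 6}.
Column 5 already contains {4, 5, 6}.
Its 2×3 block (box 2) already contains {2, 6}.
The only value from 1–6 not eliminated is 1, so row 1, column 5 = 1.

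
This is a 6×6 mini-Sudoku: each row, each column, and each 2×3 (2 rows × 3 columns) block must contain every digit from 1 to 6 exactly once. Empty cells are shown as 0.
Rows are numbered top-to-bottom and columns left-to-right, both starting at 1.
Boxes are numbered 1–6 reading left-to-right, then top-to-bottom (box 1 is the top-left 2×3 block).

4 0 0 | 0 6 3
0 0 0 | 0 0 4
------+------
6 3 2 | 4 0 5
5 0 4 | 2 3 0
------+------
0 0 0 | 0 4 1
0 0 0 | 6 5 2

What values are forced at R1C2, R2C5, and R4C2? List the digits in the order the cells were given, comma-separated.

2,2,1

For R1C2:
  Consider where 2 can go in row 1.
  R1C3 is out (column 3 already has a 2).
  R1C4 is out (column 4 already has a 2).
  So the only cell in row 1 that can hold 2 is R1C2.
  So R1C2 = 2.
For R2C5:
  Consider where 2 can go in box 2.
  R1C4 is out (column 4 already has a 2).
  R2C4 is out (column 4 already has a 2).
  So the only cell in box 2 that can hold 2 is R2C5.
  So R2C5 = 2.
For R4C2:
  Row 4 already contains {2, 3, 4, 5}.
  Column 2 already contains {3}.
  Its 2×3 block (box 3) already contains {2, 3, 4, 5, 6}.
  The only value from 1–6 not eliminated is 1, so R4C2 = 1.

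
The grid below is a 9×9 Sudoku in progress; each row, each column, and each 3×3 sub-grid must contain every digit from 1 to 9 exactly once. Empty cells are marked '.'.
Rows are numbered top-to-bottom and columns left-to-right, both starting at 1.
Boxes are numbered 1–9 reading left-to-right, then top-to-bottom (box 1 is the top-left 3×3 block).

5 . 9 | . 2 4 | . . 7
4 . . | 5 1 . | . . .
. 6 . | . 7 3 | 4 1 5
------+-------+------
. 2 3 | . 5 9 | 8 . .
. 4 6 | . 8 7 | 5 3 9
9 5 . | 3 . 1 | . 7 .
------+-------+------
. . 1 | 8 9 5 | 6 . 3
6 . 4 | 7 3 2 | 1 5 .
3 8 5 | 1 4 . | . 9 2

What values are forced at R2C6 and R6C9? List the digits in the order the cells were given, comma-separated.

For R2C6:
  Consider where 8 can go in column 6.
  R9C6 is out (row 9 already has a 8).
  So the only cell in column 6 that can hold 8 is R2C6.
  So R2C6 = 8.
For R6C9:
  Consider where 4 can go in row 6.
  R6C3 is out (column 3 already has a 4).
  R6C5 is out (column 5 already has a 4).
  R6C7 is out (column 7 already has a 4).
  So the only cell in row 6 that can hold 4 is R6C9.
  So R6C9 = 4.

8,4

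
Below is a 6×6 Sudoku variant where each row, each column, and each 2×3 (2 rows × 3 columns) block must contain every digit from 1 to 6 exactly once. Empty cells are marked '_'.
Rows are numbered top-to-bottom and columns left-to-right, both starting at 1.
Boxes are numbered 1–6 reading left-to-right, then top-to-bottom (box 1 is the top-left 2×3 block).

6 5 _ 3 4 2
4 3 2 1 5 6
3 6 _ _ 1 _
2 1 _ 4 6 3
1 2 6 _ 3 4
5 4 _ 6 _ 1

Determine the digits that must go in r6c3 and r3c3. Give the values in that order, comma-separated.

3,4

For r6c3:
  Row 6 already contains {1, 4, 5, 6}.
  Column 3 already contains {2, 6}.
  Its 2×3 block (box 5) already contains {1, 2, 4, 5, 6}.
  The only value from 1–6 not eliminated is 3, so r6c3 = 3.
For r3c3:
  Consider where 4 can go in row 3.
  r3c4 is out (column 4 already has a 4).
  r3c6 is out (column 6 already has a 4).
  So the only cell in row 3 that can hold 4 is r3c3.
  So r3c3 = 4.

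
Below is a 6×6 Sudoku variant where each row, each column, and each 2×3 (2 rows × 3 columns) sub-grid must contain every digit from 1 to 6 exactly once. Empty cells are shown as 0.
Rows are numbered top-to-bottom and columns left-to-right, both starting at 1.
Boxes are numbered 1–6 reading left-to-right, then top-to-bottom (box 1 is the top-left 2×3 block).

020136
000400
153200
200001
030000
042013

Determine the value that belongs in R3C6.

Row 3 already contains {1, 2, 3, 5}.
Column 6 already contains {1, 3, 6}.
Its 2×3 block (box 4) already contains {1, 2}.
The only value from 1–6 not eliminated is 4, so R3C6 = 4.

4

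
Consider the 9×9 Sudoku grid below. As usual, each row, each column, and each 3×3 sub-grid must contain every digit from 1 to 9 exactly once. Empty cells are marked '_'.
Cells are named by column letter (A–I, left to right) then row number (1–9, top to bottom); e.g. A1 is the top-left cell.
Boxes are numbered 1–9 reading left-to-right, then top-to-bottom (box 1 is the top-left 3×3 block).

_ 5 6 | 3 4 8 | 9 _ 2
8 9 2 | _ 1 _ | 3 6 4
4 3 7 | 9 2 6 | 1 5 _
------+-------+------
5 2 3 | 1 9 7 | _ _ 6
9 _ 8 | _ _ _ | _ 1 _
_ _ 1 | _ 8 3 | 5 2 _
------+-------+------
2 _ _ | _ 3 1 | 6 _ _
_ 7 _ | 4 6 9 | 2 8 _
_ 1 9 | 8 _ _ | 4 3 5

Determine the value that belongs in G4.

8

Row 4 already contains {1, 2, 3, 5, 6, 7, 9}.
Column G already contains {1, 2, 3, 4, 5, 6, 9}.
Its 3×3 block (box 6) already contains {1, 2, 5, 6}.
The only value from 1–9 not eliminated is 8, so G4 = 8.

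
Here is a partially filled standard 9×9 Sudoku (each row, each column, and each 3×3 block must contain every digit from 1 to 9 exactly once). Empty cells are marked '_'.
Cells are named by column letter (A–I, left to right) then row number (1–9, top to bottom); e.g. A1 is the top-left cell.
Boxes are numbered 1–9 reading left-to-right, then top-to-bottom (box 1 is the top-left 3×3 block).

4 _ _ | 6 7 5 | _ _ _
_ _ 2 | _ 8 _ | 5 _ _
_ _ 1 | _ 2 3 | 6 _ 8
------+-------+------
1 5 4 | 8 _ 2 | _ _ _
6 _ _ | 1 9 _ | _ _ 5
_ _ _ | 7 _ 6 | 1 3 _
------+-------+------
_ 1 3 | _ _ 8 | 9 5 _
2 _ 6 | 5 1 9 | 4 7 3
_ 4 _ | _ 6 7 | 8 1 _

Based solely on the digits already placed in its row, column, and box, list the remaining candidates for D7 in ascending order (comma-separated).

2,4

Row 7 already contains {1, 3, 5, 8, 9}.
Column D already contains {1, 5, 6, 7, 8}.
Its 3×3 block (box 8) already contains {1, 5, 6, 7, 8, 9}.
Removing those from 1–9 leaves {2, 4} as the candidates for D7.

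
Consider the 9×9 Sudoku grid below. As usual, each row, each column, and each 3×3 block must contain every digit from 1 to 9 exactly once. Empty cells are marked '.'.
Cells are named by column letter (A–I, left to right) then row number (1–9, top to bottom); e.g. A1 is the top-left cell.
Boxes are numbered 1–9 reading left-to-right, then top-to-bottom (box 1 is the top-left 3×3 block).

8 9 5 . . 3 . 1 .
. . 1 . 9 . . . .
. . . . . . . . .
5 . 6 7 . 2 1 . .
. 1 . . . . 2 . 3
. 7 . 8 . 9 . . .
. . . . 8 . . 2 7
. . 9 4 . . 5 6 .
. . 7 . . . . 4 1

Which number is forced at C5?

8

Cell C5 itself could take any of {4, 8} by direct elimination.
Consider where 8 can go in column C.
C3 is out (box 1 already has a 8).
C6 is out (row 6 already has a 8).
C7 is out (row 7 already has a 8).
So the only cell in column C that can hold 8 is C5.
Therefore C5 = 8.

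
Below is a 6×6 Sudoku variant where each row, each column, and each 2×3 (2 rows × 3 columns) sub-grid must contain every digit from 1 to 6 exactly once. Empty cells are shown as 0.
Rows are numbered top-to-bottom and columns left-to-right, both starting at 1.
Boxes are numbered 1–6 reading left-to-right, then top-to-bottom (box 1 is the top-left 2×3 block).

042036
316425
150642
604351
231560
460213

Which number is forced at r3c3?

3

Row 3 already contains {1, 2, 4, 5, 6}.
Column 3 already contains {1, 2, 4, 6}.
Its 2×3 block (box 3) already contains {1, 4, 5, 6}.
The only value from 1–6 not eliminated is 3, so r3c3 = 3.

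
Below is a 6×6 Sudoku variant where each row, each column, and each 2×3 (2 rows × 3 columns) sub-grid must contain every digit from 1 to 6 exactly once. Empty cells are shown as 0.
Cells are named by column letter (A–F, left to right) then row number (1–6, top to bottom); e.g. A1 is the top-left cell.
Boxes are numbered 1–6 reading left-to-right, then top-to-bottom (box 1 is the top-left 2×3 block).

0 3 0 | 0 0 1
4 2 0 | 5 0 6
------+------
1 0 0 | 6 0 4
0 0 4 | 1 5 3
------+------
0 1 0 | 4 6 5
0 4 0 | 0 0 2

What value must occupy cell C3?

3

Cell C3 itself could take any of {2, 3, 5} by direct elimination.
Consider where 3 can go in box 3.
B3 is out (column B already has a 3).
A4 is out (row 4 already has a 3).
B4 is out (row 4 already has a 3).
So the only cell in box 3 that can hold 3 is C3.
Therefore C3 = 3.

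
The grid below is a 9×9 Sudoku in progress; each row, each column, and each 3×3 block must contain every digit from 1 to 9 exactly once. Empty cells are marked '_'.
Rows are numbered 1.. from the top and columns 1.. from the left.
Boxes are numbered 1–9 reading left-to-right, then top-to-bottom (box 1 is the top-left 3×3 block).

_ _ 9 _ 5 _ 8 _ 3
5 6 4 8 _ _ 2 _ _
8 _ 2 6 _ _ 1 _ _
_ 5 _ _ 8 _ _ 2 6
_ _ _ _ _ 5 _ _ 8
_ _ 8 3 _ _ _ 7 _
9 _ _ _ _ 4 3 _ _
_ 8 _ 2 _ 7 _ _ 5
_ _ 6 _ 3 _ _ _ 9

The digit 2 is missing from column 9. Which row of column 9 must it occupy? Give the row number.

Consider where 2 can go in column 9.
row 2, column 9 is out (row 2 already has a 2).
row 3, column 9 is out (row 3 already has a 2).
row 6, column 9 is out (box 6 already has a 2).
So the only cell in column 9 that can hold 2 is row 7, column 9.
That is row 7.

7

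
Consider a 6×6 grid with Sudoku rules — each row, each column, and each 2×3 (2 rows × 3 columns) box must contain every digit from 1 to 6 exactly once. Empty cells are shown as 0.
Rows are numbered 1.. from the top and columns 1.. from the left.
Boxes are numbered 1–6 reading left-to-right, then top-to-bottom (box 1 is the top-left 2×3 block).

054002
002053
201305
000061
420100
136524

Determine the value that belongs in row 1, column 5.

1

Row 1 already contains {2, 4, 5}.
Column 5 already contains {2, 5, 6}.
Its 2×3 block (box 2) already contains {2, 3, 5}.
The only value from 1–6 not eliminated is 1, so row 1, column 5 = 1.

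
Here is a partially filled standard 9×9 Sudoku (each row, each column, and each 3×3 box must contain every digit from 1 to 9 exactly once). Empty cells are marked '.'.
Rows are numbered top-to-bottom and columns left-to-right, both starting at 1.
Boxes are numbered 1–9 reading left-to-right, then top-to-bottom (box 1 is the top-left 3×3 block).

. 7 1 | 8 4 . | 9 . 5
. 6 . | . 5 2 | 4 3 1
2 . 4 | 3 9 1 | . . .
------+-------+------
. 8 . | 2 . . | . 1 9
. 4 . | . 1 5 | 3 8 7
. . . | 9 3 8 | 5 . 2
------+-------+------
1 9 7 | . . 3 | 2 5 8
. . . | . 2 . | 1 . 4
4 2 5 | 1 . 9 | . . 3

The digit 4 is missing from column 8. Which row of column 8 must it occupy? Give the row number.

6

Consider where 4 can go in column 8.
r1c8 is out (row 1 already has a 4).
r3c8 is out (row 3 already has a 4).
r8c8 is out (row 8 already has a 4).
r9c8 is out (row 9 already has a 4).
So the only cell in column 8 that can hold 4 is r6c8.
That is row 6.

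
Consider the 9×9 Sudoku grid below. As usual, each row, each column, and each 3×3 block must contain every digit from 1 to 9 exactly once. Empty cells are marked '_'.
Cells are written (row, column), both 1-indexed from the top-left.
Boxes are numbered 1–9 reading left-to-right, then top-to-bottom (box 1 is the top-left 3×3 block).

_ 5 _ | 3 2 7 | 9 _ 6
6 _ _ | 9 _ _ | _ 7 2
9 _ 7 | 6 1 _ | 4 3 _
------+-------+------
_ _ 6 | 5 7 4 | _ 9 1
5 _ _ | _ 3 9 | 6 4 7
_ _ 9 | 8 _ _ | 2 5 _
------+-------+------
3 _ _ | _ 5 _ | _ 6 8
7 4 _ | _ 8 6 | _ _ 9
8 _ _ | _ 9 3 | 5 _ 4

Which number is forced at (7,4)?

Cell (7,4) itself could take any of {1, 2, 4, 7} by direct elimination.
Consider where 4 can go in row 7.
(7,2) is out (column 2 already has a 4).
(7,3) is out (box 7 already has a 4).
(7,6) is out (column 6 already has a 4).
(7,7) is out (column 7 already has a 4).
So the only cell in row 7 that can hold 4 is (7,4).
Therefore (7,4) = 4.

4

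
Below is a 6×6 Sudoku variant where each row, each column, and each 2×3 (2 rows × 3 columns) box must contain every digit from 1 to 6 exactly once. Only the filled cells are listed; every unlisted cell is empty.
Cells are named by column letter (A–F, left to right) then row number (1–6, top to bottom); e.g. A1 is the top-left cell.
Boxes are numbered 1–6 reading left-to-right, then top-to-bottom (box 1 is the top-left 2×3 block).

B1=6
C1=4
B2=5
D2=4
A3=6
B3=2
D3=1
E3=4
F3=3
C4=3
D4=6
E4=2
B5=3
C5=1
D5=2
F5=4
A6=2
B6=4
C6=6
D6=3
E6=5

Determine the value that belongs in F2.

6

Cell F2 itself could take any of {1, 2, 6} by direct elimination.
Consider where 6 can go in column F.
F1 is out (row 1 already has a 6).
F4 is out (row 4 already has a 6).
F6 is out (row 6 already has a 6).
So the only cell in column F that can hold 6 is F2.
Therefore F2 = 6.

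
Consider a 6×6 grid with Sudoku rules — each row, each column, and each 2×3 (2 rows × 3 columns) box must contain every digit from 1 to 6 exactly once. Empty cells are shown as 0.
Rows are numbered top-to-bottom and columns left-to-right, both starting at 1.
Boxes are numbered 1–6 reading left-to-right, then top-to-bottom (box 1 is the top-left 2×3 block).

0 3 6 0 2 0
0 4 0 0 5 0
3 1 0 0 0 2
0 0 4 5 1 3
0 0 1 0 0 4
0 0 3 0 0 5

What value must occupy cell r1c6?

1

Row 1 already contains {2, 3, 6}.
Column 6 already contains {2, 3, 4, 5}.
Its 2×3 block (box 2) already contains {2, 5}.
The only value from 1–6 not eliminated is 1, so r1c6 = 1.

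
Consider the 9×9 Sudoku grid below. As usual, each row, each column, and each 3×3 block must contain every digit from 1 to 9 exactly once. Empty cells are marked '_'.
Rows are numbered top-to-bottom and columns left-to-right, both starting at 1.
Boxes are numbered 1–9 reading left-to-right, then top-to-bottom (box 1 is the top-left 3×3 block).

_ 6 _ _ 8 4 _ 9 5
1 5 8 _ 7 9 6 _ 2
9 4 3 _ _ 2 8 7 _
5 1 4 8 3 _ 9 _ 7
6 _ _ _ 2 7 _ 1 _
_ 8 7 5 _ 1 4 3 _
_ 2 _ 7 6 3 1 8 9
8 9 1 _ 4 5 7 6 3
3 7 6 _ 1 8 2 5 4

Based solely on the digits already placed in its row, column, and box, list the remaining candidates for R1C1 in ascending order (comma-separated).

Row 1 already contains {4, 5, 6, 8, 9}.
Column 1 already contains {1, 3, 5, 6, 8, 9}.
Its 3×3 block (box 1) already contains {1, 3, 4, 5, 6, 8, 9}.
Removing those from 1–9 leaves {2, 7} as the candidates for R1C1.

2,7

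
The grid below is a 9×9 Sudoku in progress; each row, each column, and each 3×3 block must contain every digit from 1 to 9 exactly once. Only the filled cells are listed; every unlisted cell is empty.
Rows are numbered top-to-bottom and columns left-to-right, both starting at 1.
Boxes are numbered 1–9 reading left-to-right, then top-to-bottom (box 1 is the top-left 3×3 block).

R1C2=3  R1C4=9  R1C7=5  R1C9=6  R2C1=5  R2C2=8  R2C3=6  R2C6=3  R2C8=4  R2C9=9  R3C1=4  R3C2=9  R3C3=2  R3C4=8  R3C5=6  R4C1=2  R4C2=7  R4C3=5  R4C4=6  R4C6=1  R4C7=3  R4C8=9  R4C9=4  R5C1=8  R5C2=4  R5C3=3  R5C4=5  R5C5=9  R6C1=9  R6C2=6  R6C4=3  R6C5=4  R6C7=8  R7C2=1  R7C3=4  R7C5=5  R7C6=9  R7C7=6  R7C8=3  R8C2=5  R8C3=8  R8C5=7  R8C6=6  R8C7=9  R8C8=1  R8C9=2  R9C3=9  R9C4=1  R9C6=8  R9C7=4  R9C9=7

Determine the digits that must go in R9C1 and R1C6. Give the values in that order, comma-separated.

For R9C1:
  Consider where 6 can go in row 9.
  R9C2 is out (column 2 already has a 6).
  R9C5 is out (column 5 already has a 6).
  R9C8 is out (box 9 already has a 6).
  So the only cell in row 9 that can hold 6 is R9C1.
  So R9C1 = 6.
For R1C6:
  Consider where 4 can go in box 2.
  R1C5 is out (column 5 already has a 4).
  R2C4 is out (row 2 already has a 4).
  R2C5 is out (row 2 already has a 4).
  R3C6 is out (row 3 already has a 4).
  So the only cell in box 2 that can hold 4 is R1C6.
  So R1C6 = 4.

6,4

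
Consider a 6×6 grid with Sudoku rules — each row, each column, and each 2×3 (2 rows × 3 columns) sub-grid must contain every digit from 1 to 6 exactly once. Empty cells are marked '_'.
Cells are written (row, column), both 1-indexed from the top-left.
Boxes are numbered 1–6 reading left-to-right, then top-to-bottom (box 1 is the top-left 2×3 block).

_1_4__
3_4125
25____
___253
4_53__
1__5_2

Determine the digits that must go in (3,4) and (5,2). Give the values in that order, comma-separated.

For (3,4):
  Row 3 already contains {2, 5}.
  Column 4 already contains {1, 2, 3, 4, 5}.
  Its 2×3 block (box 4) already contains {2, 3, 5}.
  The only value from 1–6 not eliminated is 6, so (3,4) = 6.
For (5,2):
  Consider where 2 can go in box 5.
  (6,2) is out (row 6 already has a 2).
  (6,3) is out (row 6 already has a 2).
  So the only cell in box 5 that can hold 2 is (5,2).
  So (5,2) = 2.

6,2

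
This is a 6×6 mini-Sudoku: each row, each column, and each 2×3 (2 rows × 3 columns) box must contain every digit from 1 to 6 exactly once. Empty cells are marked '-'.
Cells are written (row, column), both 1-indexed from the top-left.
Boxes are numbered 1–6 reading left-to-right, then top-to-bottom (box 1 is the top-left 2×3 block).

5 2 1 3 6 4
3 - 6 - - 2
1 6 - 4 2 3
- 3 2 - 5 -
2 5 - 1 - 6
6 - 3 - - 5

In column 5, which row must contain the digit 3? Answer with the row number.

Consider where 3 can go in column 5.
(2,5) is out (row 2 already has a 3).
(6,5) is out (row 6 already has a 3).
So the only cell in column 5 that can hold 3 is (5,5).
That is row 5.

5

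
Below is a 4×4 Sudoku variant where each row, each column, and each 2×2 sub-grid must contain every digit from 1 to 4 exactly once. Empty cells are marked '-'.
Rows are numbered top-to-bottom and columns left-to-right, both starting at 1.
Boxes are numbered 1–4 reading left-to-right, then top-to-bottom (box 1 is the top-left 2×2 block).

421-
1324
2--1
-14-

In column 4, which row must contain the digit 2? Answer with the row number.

Consider where 2 can go in column 4.
r1c4 is out (row 1 already has a 2).
So the only cell in column 4 that can hold 2 is r4c4.
That is row 4.

4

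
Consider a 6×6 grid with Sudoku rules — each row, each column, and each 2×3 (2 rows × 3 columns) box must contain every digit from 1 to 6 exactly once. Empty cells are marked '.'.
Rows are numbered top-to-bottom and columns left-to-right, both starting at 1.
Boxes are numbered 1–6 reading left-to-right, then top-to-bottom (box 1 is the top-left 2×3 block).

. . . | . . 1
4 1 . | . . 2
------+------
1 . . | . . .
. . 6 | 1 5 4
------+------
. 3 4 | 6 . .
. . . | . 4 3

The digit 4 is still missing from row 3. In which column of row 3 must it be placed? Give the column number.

2

Consider where 4 can go in row 3.
r3c3 is out (column 3 already has a 4).
r3c4 is out (box 4 already has a 4).
r3c5 is out (column 5 already has a 4).
r3c6 is out (column 6 already has a 4).
So the only cell in row 3 that can hold 4 is r3c2.
That is column 2.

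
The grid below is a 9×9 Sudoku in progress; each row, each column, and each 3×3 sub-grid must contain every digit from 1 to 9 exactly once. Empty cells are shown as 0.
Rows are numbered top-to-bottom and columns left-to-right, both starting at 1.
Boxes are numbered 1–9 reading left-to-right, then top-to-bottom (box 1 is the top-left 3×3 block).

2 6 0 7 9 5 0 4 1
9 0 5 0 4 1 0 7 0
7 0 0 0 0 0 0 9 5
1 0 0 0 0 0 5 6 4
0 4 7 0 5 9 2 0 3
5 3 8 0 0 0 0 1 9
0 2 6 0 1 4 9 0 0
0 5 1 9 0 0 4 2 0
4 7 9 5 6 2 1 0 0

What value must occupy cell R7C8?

5

Cell R7C8 itself could take any of {3, 5, 8} by direct elimination.
Consider where 5 can go in column 8.
R5C8 is out (row 5 already has a 5).
R9C8 is out (row 9 already has a 5).
So the only cell in column 8 that can hold 5 is R7C8.
Therefore R7C8 = 5.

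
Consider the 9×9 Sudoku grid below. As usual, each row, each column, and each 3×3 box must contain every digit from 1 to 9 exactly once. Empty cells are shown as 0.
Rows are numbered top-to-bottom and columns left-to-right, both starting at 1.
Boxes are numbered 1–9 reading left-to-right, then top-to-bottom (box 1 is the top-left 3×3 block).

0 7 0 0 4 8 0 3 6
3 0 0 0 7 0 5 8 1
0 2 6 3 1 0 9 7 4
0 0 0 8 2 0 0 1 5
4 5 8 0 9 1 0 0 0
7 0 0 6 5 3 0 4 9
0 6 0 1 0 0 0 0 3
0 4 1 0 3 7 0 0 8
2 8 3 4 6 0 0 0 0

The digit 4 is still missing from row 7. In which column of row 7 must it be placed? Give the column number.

7

Consider where 4 can go in row 7.
R7C1 is out (column 1 already has a 4).
R7C3 is out (box 7 already has a 4).
R7C5 is out (column 5 already has a 4).
R7C6 is out (box 8 already has a 4).
R7C8 is out (column 8 already has a 4).
So the only cell in row 7 that can hold 4 is R7C7.
That is column 7.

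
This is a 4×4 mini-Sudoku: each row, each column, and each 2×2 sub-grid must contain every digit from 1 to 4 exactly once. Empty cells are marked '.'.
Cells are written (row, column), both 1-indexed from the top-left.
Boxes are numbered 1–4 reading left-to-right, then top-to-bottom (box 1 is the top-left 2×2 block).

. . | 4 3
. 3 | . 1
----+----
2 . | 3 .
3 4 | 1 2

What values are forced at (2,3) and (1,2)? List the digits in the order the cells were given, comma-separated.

2,2

For (2,3):
  Row 2 already contains {1, 3}.
  Column 3 already contains {1, 3, 4}.
  Its 2×2 block (box 2) already contains {1, 3, 4}.
  The only value from 1–4 not eliminated is 2, so (2,3) = 2.
For (1,2):
  Consider where 2 can go in row 1.
  (1,1) is out (column 1 already has a 2).
  So the only cell in row 1 that can hold 2 is (1,2).
  So (1,2) = 2.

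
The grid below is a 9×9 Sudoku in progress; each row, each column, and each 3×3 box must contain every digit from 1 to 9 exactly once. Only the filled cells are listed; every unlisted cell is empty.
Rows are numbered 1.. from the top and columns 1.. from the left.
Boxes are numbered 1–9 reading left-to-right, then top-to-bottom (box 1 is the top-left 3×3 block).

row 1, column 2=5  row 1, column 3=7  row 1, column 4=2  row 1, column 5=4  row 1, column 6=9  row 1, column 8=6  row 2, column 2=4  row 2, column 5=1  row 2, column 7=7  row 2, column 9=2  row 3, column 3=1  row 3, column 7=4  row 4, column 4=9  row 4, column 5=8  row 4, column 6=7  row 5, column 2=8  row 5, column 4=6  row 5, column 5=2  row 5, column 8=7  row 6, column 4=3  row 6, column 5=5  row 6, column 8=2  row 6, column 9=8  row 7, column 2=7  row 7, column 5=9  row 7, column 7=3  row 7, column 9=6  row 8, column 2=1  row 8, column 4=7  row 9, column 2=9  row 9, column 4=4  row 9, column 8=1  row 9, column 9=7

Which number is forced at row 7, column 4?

1

Cell row 7, column 4 itself could take any of {1, 5, 8} by direct elimination.
Consider where 1 can go in column 4.
row 2, column 4 is out (row 2 already has a 1).
row 3, column 4 is out (row 3 already has a 1).
So the only cell in column 4 that can hold 1 is row 7, column 4.
Therefore row 7, column 4 = 1.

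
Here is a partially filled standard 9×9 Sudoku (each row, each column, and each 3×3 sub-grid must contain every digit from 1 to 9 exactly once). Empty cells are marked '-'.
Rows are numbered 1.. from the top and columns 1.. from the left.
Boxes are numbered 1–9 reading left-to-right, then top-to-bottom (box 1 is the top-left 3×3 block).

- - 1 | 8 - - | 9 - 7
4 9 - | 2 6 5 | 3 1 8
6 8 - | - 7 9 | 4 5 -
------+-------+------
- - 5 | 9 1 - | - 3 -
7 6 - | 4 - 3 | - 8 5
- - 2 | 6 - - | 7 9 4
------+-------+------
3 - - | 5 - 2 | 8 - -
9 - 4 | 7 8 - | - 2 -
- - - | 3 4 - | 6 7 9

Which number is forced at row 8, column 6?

Cell row 8, column 6 itself could take any of {1, 6} by direct elimination.
Consider where 6 can go in box 8.
row 7, column 5 is out (column 5 already has a 6).
row 9, column 6 is out (row 9 already has a 6).
So the only cell in box 8 that can hold 6 is row 8, column 6.
Therefore row 8, column 6 = 6.

6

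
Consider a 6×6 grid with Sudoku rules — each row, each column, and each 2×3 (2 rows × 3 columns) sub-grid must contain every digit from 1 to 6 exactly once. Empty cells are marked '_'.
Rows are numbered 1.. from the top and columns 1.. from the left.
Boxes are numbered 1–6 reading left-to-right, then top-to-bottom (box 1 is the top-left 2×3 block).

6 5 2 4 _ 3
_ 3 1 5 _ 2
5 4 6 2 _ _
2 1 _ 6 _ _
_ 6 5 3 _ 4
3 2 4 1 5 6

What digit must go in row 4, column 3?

Row 4 already contains {1, 2, 6}.
Column 3 already contains {1, 2, 4, 5, 6}.
Its 2×3 block (box 3) already contains {1, 2, 4, 5, 6}.
The only value from 1–6 not eliminated is 3, so row 4, column 3 = 3.

3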